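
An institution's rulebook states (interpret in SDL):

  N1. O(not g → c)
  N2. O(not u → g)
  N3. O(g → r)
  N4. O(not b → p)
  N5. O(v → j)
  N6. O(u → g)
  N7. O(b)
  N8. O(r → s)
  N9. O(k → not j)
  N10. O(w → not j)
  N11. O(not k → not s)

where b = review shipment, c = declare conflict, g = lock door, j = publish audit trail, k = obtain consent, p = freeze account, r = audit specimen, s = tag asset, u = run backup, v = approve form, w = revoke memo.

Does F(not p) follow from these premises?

No

Premise 4 is O(not b → p), but O(not b) is not derivable from the premises, so it does not yield O(p).
No other premise forces O(p). An ideal world satisfying every premise can still have not p true, so F(not p) is not derivable.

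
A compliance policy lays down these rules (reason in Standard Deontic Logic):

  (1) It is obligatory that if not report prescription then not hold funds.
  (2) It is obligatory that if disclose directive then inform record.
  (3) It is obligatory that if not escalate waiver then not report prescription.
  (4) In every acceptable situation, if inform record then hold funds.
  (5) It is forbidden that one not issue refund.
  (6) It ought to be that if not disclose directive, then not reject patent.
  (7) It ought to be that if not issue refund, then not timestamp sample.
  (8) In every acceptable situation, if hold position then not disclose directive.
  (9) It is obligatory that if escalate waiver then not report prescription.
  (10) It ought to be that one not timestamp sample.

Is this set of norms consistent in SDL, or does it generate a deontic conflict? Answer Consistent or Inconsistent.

Premise 7 is O(¬issue_refund → ¬timestamp_sample); even if O(¬timestamp_sample) held, inferring O(¬issue_refund) would be affirming the consequent — invalid.
So O(¬issue_refund) is not derivable, and the apparent clash with O(issue_refund) does not arise.
A world satisfying every obligation exists (e.g. disclose_directive=false, escalate_waiver=false, hold_funds=false, hold_position=false, inform_record=false, issue_refund=true, reject_patent=false, report_prescription=false, timestamp_sample=false); no atom is both obligatory and forbidden, so the set is consistent.

Consistent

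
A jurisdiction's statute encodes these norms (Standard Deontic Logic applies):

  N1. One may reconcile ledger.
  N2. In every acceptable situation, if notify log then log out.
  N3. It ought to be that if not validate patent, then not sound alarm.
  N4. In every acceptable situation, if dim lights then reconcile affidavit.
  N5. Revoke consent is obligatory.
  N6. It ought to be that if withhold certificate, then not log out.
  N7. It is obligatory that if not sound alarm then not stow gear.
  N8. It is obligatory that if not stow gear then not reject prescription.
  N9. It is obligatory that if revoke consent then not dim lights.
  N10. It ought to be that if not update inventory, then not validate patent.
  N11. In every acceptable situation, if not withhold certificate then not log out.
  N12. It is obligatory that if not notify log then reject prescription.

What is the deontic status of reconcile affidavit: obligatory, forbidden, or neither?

Premise 4 is O(dim_lights → reconcile_affidavit), but O(dim_lights) is not derivable from the premises, so it does not yield O(reconcile_affidavit).
No premise or chain of K-axiom applications forces O(reconcile_affidavit), and none forces O(¬reconcile_affidavit). So reconcile_affidavit is neither obligatory nor forbidden under these norms.

Neither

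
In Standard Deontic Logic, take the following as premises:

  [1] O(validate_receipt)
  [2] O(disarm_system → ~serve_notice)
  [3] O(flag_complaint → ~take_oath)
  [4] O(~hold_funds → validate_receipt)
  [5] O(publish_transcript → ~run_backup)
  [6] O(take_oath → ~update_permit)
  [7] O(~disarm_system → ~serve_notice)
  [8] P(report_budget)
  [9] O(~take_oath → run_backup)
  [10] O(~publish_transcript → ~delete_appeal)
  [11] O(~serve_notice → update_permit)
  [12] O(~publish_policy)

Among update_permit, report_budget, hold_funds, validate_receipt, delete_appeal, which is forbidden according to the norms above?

Premises 2 and 7 cover both cases: O(disarm_system → ~serve_notice) and O(~disarm_system → ~serve_notice). Since disarm_system ∨ ~disarm_system is a tautology, O(~serve_notice) follows.
With premise 11, O(~serve_notice → update_permit), the K-axiom yields O(update_permit).
Premise 6, O(take_oath → ~update_permit), contraposes to O(update_permit → ~take_oath); with O(update_permit) we get O(~take_oath).
Premise 9 is O(~take_oath → run_backup); since O(~take_oath), deontic closure gives O(run_backup).
Premise 5, O(publish_transcript → ~run_backup), contraposes to O(run_backup → ~publish_transcript); with O(run_backup) we get O(~publish_transcript).
Applying K to premise 10 (O(~publish_transcript → ~delete_appeal)) and O(~publish_transcript) yields O(~delete_appeal).
So O(~delete_appeal) holds, i.e. delete_appeal is forbidden. None of the other listed options is forbidden under the premises.

delete_appeal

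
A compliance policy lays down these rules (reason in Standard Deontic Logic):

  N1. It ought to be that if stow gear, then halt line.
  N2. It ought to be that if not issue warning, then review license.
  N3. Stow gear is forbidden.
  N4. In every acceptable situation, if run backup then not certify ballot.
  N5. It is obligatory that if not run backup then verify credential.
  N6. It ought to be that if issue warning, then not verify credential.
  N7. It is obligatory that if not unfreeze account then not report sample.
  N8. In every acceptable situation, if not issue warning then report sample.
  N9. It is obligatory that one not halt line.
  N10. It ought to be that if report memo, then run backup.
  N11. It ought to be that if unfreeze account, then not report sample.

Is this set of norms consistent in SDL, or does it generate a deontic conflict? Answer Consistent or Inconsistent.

Premise 1 is O(stow_gear → halt_line), but O(stow_gear) is not derivable from the premises, so it does not yield O(halt_line).
So O(halt_line) is not derivable, and the apparent clash with O(¬halt_line) does not arise.
A world satisfying every obligation exists (e.g. certify_ballot=false, halt_line=false, issue_warning=true, report_memo=false, report_sample=false, review_license=false, run_backup=true, stow_gear=false, unfreeze_account=false, verify_credential=false); no atom is both obligatory and forbidden, so the set is consistent.

Consistent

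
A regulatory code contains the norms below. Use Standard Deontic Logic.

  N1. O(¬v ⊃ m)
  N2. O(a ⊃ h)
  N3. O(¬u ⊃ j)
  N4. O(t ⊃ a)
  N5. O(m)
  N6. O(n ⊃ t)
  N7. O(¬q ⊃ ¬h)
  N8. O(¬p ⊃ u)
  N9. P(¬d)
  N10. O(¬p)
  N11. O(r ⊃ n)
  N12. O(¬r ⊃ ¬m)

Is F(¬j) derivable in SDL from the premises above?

No

Premise 3 is O(¬u ⊃ j), but O(¬u) is not derivable from the premises, so it does not yield O(j).
No other premise forces O(j). An ideal world satisfying every premise can still have ¬j true, so F(¬j) is not derivable.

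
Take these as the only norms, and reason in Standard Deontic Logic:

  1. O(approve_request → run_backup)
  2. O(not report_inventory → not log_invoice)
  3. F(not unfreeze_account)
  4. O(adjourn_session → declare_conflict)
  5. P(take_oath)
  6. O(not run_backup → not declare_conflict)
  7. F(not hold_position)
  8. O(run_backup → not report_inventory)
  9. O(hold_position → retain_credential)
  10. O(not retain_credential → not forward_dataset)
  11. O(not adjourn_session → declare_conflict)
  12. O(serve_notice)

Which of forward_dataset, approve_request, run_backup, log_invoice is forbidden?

log_invoice

Premises 4 and 11 cover both cases: O(adjourn_session → declare_conflict) and O(not adjourn_session → declare_conflict). Since adjourn_session ∨ not adjourn_session is a tautology, O(declare_conflict) follows.
Premise 6 is O(not run_backup → not declare_conflict); contrapositively O(declare_conflict → run_backup). Since O(declare_conflict) holds, K gives O(run_backup).
Premise 8 is O(run_backup → not report_inventory); since O(run_backup), deontic closure gives O(not report_inventory).
With premise 2, O(not report_inventory → not log_invoice), the K-axiom yields O(not log_invoice).
So O(not log_invoice) holds, i.e. log_invoice is forbidden. None of the other listed options is forbidden under the premises.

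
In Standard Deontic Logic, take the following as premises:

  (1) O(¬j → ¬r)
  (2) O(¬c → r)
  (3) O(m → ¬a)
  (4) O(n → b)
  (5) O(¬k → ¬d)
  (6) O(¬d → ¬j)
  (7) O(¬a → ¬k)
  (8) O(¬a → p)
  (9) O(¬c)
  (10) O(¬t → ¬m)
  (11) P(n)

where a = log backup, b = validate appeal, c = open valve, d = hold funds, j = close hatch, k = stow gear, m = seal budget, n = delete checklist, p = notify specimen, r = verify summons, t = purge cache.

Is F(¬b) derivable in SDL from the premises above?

Premise 4 is O(n → b), but O(n) is not derivable from the premises (the permission P(n) asserts only ¬O(¬n), not O(n)), so it does not yield O(b).
No other premise forces O(b). An ideal world satisfying every premise can still have ¬b true, so F(¬b) is not derivable.

No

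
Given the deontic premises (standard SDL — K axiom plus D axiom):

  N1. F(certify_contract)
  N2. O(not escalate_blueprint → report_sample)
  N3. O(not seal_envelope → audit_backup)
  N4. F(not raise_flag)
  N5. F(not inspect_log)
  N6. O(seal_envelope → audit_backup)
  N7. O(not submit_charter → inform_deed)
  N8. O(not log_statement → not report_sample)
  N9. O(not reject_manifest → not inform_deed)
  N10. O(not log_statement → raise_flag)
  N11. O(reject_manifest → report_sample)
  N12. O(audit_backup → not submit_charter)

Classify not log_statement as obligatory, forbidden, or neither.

Forbidden

Premises 6 and 3 cover both cases: O(seal_envelope → audit_backup) and O(not seal_envelope → audit_backup). Since seal_envelope ∨ not seal_envelope is a tautology, O(audit_backup) follows.
From O(audit_backup) and premise 12, O(audit_backup → not submit_charter), we obtain O(not submit_charter).
With premise 7, O(not submit_charter → inform_deed), the K-axiom yields O(inform_deed).
The contrapositive of premise 9 (O(not reject_manifest → not inform_deed)) is O(inform_deed → reject_manifest), and O(inform_deed) is already established, so O(reject_manifest).
From O(reject_manifest) and premise 11, O(reject_manifest → report_sample), we obtain O(report_sample).
Premise 8, O(not log_statement → not report_sample), contraposes to O(report_sample → log_statement); with O(report_sample) we get O(log_statement).
Premises 1, 2, 4, 5, 10 do not contribute to this derivation.
Thus O(log_statement), which is F(not log_statement): not log_statement is forbidden.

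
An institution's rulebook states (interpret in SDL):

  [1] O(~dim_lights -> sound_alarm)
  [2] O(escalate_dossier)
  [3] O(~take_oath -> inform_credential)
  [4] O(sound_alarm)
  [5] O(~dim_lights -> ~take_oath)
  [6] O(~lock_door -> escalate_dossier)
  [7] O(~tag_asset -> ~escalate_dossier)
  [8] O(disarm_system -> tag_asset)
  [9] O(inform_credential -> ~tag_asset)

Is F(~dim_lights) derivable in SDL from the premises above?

Yes

Premise 2 gives O(escalate_dossier).
The contrapositive of premise 7 (O(~tag_asset -> ~escalate_dossier)) is O(escalate_dossier -> tag_asset), and O(escalate_dossier) is already established, so O(tag_asset).
Premise 9, O(inform_credential -> ~tag_asset), contraposes to O(tag_asset -> ~inform_credential); with O(tag_asset) we get O(~inform_credential).
The contrapositive of premise 3 (O(~take_oath -> inform_credential)) is O(~inform_credential -> take_oath), and O(~inform_credential) is already established, so O(take_oath).
Premise 5 is O(~dim_lights -> ~take_oath); contrapositively O(take_oath -> dim_lights). Since O(take_oath) holds, K gives O(dim_lights).
Premises 1, 4, 6, 8 do not contribute to this derivation.
So O(dim_lights) holds, i.e. F(~dim_lights). The claim follows.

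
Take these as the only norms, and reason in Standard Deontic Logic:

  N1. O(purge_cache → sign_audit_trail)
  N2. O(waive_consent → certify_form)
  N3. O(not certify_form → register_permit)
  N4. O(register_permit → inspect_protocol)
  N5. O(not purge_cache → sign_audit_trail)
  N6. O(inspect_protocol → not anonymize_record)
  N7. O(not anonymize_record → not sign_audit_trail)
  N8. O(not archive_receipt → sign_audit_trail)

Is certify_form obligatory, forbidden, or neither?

Obligatory

Premises 5 and 1 are O(not purge_cache → sign_audit_trail) and O(purge_cache → sign_audit_trail); every ideal world satisfies not purge_cache or purge_cache, so in either case sign_audit_trail holds — hence O(sign_audit_trail).
The contrapositive of premise 7 (O(not anonymize_record → not sign_audit_trail)) is O(sign_audit_trail → anonymize_record), and O(sign_audit_trail) is already established, so O(anonymize_record).
The contrapositive of premise 6 (O(inspect_protocol → not anonymize_record)) is O(anonymize_record → not inspect_protocol), and O(anonymize_record) is already established, so O(not inspect_protocol).
The contrapositive of premise 4 (O(register_permit → inspect_protocol)) is O(not inspect_protocol → not register_permit), and O(not inspect_protocol) is already established, so O(not register_permit).
Premise 3, O(not certify_form → register_permit), contraposes to O(not register_permit → certify_form); with O(not register_permit) we get O(certify_form).
Premises 2, 8 do not contribute to this derivation.
Hence certify_form is obligatory.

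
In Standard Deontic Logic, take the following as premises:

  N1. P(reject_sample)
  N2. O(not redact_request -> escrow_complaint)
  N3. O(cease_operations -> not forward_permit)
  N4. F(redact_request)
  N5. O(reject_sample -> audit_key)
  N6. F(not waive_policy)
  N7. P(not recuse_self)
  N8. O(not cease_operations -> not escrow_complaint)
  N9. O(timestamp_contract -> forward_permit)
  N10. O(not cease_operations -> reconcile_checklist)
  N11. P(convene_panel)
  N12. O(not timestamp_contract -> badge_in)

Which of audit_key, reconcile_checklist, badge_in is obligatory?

badge_in

F(redact_request) at premise 4 means O(not redact_request).
From O(not redact_request) and premise 2, O(not redact_request -> escrow_complaint), we obtain O(escrow_complaint).
Premise 8, O(not cease_operations -> not escrow_complaint), contraposes to O(escrow_complaint -> cease_operations); with O(escrow_complaint) we get O(cease_operations).
Premise 3 is O(cease_operations -> not forward_permit); since O(cease_operations), deontic closure gives O(not forward_permit).
Premise 9, O(timestamp_contract -> forward_permit), contraposes to O(not forward_permit -> not timestamp_contract); with O(not forward_permit) we get O(not timestamp_contract).
Applying K to premise 12 (O(not timestamp_contract -> badge_in)) and O(not timestamp_contract) yields O(badge_in).
So O(badge_in) holds — badge_in is obligatory. None of the other listed options is made obligatory by any chain of premises.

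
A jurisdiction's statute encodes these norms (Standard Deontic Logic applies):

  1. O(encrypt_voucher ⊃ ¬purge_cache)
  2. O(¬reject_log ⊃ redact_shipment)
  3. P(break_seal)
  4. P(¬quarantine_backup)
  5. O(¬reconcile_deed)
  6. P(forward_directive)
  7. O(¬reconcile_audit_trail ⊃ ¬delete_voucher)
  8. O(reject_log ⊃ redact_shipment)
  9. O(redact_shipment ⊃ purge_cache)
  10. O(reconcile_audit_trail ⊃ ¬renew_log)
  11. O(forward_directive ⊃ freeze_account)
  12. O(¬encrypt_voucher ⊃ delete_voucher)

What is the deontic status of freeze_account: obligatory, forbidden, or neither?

Neither

Premise 11 is O(forward_directive ⊃ freeze_account), but O(forward_directive) is not derivable from the premises (the permission P(forward_directive) asserts only ¬O(¬forward_directive), not O(forward_directive)), so it does not yield O(freeze_account).
No premise or chain of K-axiom applications forces O(freeze_account), and none forces O(¬freeze_account). So freeze_account is neither obligatory nor forbidden under these norms.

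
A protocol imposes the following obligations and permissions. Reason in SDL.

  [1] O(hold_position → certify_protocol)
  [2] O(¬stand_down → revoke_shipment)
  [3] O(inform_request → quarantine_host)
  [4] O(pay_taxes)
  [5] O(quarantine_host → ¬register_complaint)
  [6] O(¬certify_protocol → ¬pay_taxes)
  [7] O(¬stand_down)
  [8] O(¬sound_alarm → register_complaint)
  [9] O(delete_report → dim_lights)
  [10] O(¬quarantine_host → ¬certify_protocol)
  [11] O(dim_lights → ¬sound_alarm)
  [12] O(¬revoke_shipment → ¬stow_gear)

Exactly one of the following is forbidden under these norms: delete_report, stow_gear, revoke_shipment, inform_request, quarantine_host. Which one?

delete_report

Premise 4 states O(pay_taxes) outright.
Premise 6, O(¬certify_protocol → ¬pay_taxes), contraposes to O(pay_taxes → certify_protocol); with O(pay_taxes) we get O(certify_protocol).
Premise 10, O(¬quarantine_host → ¬certify_protocol), contraposes to O(certify_protocol → quarantine_host); with O(certify_protocol) we get O(quarantine_host).
Premise 5 is O(quarantine_host → ¬register_complaint); since O(quarantine_host), deontic closure gives O(¬register_complaint).
The contrapositive of premise 8 (O(¬sound_alarm → register_complaint)) is O(¬register_complaint → sound_alarm), and O(¬register_complaint) is already established, so O(sound_alarm).
The contrapositive of premise 11 (O(dim_lights → ¬sound_alarm)) is O(sound_alarm → ¬dim_lights), and O(sound_alarm) is already established, so O(¬dim_lights).
Premise 9, O(delete_report → dim_lights), contraposes to O(¬dim_lights → ¬delete_report); with O(¬dim_lights) we get O(¬delete_report).
So O(¬delete_report) holds, i.e. delete_report is forbidden. None of the other listed options is forbidden under the premises.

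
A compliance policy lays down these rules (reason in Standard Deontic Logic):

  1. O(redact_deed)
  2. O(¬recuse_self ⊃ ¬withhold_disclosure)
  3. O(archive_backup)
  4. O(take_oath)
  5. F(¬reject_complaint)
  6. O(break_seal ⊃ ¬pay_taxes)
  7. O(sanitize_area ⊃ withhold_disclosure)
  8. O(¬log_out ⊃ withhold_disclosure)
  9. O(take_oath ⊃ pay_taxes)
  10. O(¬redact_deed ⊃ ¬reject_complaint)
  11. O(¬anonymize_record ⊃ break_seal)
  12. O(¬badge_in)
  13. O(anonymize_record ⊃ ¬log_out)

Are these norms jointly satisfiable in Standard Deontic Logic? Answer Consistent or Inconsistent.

Consistent

Premise 10 is O(¬redact_deed ⊃ ¬reject_complaint), but O(¬redact_deed) is not derivable from the premises, so it does not yield O(¬reject_complaint).
So O(¬reject_complaint) is not derivable, and the apparent clash with O(reject_complaint) does not arise.
A world satisfying every obligation exists (e.g. anonymize_record=true, archive_backup=true, badge_in=false, break_seal=false, log_out=false, pay_taxes=true, recuse_self=true, redact_deed=true, reject_complaint=true, sanitize_area=false, take_oath=true, withhold_disclosure=true); no atom is both obligatory and forbidden, so the set is consistent.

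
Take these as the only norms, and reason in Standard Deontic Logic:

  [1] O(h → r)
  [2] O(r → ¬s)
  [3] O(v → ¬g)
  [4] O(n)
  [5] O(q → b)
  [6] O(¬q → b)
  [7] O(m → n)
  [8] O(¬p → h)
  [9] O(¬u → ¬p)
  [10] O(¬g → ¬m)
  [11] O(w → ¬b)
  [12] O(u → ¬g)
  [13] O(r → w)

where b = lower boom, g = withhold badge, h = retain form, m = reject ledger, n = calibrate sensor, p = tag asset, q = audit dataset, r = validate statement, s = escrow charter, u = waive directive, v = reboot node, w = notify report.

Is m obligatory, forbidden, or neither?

Forbidden

Premises 6 and 5 are O(¬q → b) and O(q → b); every ideal world satisfies ¬q or q, so in either case b holds — hence O(b).
Premise 11, O(w → ¬b), contraposes to O(b → ¬w); with O(b) we get O(¬w).
Premise 13 is O(r → w); contrapositively O(¬w → ¬r). Since O(¬w) holds, K gives O(¬r).
Premise 1 is O(h → r); contrapositively O(¬r → ¬h). Since O(¬r) holds, K gives O(¬h).
The contrapositive of premise 8 (O(¬p → h)) is O(¬h → p), and O(¬h) is already established, so O(p).
Premise 9 is O(¬u → ¬p); contrapositively O(p → u). Since O(p) holds, K gives O(u).
With premise 12, O(u → ¬g), the K-axiom yields O(¬g).
With premise 10, O(¬g → ¬m), the K-axiom yields O(¬m).
Premises 2, 3, 4, 7 do not contribute to this derivation.
Thus O(¬m), which is F(m): m is forbidden.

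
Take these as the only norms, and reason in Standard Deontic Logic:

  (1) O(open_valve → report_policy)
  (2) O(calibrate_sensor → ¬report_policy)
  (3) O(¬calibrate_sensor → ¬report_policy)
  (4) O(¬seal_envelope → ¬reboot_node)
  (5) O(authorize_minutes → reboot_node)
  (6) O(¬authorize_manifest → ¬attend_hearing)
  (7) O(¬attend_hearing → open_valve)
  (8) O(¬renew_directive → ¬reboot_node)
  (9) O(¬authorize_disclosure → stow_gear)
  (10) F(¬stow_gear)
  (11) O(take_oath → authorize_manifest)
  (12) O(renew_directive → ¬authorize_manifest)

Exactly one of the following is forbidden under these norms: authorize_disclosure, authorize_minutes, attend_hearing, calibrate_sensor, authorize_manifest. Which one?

Premises 3 and 2 cover both cases: O(¬calibrate_sensor → ¬report_policy) and O(calibrate_sensor → ¬report_policy). Since ¬calibrate_sensor ∨ calibrate_sensor is a tautology, O(¬report_policy) follows.
Premise 1, O(open_valve → report_policy), contraposes to O(¬report_policy → ¬open_valve); with O(¬report_policy) we get O(¬open_valve).
Premise 7, O(¬attend_hearing → open_valve), contraposes to O(¬open_valve → attend_hearing); with O(¬open_valve) we get O(attend_hearing).
Premise 6 is O(¬authorize_manifest → ¬attend_hearing); contrapositively O(attend_hearing → authorize_manifest). Since O(attend_hearing) holds, K gives O(authorize_manifest).
Premise 12, O(renew_directive → ¬authorize_manifest), contraposes to O(authorize_manifest → ¬renew_directive); with O(authorize_manifest) we get O(¬renew_directive).
With premise 8, O(¬renew_directive → ¬reboot_node), the K-axiom yields O(¬reboot_node).
Premise 5, O(authorize_minutes → reboot_node), contraposes to O(¬reboot_node → ¬authorize_minutes); with O(¬reboot_node) we get O(¬authorize_minutes).
So O(¬authorize_minutes) holds, i.e. authorize_minutes is forbidden. None of the other listed options is forbidden under the premises.

authorize_minutes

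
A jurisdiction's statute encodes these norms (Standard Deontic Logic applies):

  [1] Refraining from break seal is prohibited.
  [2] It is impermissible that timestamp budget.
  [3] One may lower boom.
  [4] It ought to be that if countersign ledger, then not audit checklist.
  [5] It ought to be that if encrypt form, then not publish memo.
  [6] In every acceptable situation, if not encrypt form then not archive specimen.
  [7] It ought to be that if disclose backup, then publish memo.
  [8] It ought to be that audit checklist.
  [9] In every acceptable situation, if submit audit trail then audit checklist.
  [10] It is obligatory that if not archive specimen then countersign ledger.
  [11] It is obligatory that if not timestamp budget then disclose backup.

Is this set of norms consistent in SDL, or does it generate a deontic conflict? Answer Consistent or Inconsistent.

From premise 8 we have O(audit_checklist).
Premise 4, O(countersign_ledger → ¬audit_checklist), contraposes to O(audit_checklist → ¬countersign_ledger); with O(audit_checklist) we get O(¬countersign_ledger).
Premise 10, O(¬archive_specimen → countersign_ledger), contraposes to O(¬countersign_ledger → archive_specimen); with O(¬countersign_ledger) we get O(archive_specimen).
Premise 6 is O(¬encrypt_form → ¬archive_specimen); contrapositively O(archive_specimen → encrypt_form). Since O(archive_specimen) holds, K gives O(encrypt_form).
With premise 5, O(encrypt_form → ¬publish_memo), the K-axiom yields O(¬publish_memo).
Premise 7 is O(disclose_backup → publish_memo); contrapositively O(¬publish_memo → ¬disclose_backup). Since O(¬publish_memo) holds, K gives O(¬disclose_backup).
Premise 11 is O(¬timestamp_budget → disclose_backup); contrapositively O(¬disclose_backup → timestamp_budget). Since O(¬disclose_backup) holds, K gives O(timestamp_budget).
Yet premise 2 is F(timestamp_budget), i.e. O(¬timestamp_budget).
We now have both O(timestamp_budget) and O(¬timestamp_budget) — timestamp_budget is simultaneously obligatory and forbidden, violating the D-axiom.

Inconsistent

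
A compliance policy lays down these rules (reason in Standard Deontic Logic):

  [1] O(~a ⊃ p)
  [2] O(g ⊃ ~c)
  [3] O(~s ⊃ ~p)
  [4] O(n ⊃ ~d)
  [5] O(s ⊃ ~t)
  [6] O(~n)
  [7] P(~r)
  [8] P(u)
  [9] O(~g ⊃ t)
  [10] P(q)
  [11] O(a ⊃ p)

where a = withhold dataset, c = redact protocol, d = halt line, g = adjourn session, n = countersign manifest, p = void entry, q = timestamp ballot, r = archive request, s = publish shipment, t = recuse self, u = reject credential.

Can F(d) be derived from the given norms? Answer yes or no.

No

Premise 4 is O(n ⊃ ~d), but O(n) is not derivable from the premises, so it does not yield O(~d).
No other premise forces O(~d). An ideal world satisfying every premise can still have d true, so F(d) is not derivable.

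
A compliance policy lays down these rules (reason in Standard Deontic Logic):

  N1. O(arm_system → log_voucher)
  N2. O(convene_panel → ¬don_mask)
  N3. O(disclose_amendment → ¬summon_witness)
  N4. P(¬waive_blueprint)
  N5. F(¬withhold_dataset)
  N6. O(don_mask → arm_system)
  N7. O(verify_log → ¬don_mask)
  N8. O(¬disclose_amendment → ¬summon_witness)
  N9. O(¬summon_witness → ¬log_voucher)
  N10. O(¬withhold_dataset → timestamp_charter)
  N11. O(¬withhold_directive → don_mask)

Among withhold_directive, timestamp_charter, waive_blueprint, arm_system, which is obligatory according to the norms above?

withhold_directive

Premises 3 and 8 cover both cases: O(disclose_amendment → ¬summon_witness) and O(¬disclose_amendment → ¬summon_witness). Since disclose_amendment ∨ ¬disclose_amendment is a tautology, O(¬summon_witness) follows.
Premise 9 is O(¬summon_witness → ¬log_voucher); since O(¬summon_witness), deontic closure gives O(¬log_voucher).
The contrapositive of premise 1 (O(arm_system → log_voucher)) is O(¬log_voucher → ¬arm_system), and O(¬log_voucher) is already established, so O(¬arm_system).
The contrapositive of premise 6 (O(don_mask → arm_system)) is O(¬arm_system → ¬don_mask), and O(¬arm_system) is already established, so O(¬don_mask).
Premise 11, O(¬withhold_directive → don_mask), contraposes to O(¬don_mask → withhold_directive); with O(¬don_mask) we get O(withhold_directive).
So O(withhold_directive) holds — withhold_directive is obligatory. None of the other listed options is made obligatory by any chain of premises.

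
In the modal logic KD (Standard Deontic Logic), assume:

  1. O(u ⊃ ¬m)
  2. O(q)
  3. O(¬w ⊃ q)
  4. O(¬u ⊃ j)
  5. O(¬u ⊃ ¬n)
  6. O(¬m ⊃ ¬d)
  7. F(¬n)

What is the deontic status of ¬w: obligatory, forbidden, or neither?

Neither

Premise 3 is O(¬w ⊃ q); even if O(q) held, inferring O(¬w) would be affirming the consequent — invalid.
No premise or chain of K-axiom applications forces O(¬w), and none forces O(w). So ¬w is neither obligatory nor forbidden under these norms.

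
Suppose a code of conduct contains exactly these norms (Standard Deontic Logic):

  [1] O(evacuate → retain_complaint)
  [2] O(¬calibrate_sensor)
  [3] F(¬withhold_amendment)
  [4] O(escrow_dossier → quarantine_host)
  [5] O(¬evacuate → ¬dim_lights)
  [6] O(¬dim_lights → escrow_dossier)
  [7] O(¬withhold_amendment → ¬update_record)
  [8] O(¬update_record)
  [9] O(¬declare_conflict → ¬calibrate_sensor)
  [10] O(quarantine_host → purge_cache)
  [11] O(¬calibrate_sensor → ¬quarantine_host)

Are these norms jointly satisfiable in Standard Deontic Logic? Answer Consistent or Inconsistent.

Consistent

Premise 7 is O(¬withhold_amendment → ¬update_record); even if O(¬update_record) held, inferring O(¬withhold_amendment) would be affirming the consequent — invalid.
So O(¬withhold_amendment) is not derivable, and the apparent clash with O(withhold_amendment) does not arise.
A world satisfying every obligation exists (e.g. calibrate_sensor=false, declare_conflict=false, dim_lights=true, escrow_dossier=false, evacuate=true, purge_cache=false, quarantine_host=false, retain_complaint=true, update_record=false, withhold_amendment=true); no atom is both obligatory and forbidden, so the set is consistent.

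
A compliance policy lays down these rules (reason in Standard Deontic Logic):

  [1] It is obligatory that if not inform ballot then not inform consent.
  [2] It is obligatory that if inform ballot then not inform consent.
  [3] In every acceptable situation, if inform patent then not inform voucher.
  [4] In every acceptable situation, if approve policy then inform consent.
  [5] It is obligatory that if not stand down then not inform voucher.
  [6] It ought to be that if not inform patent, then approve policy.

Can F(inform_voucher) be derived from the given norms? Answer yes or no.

Yes

By case analysis on ¬inform_ballot: premise 1 gives O(¬inform_ballot → ¬inform_consent) and premise 2 gives O(inform_ballot → ¬inform_consent), so O(¬inform_consent) either way.
Premise 4, O(approve_policy → inform_consent), contraposes to O(¬inform_consent → ¬approve_policy); with O(¬inform_consent) we get O(¬approve_policy).
The contrapositive of premise 6 (O(¬inform_patent → approve_policy)) is O(¬approve_policy → inform_patent), and O(¬approve_policy) is already established, so O(inform_patent).
Applying K to premise 3 (O(inform_patent → ¬inform_voucher)) and O(inform_patent) yields O(¬inform_voucher).
Premise 5 does not contribute to this derivation.
So O(¬inform_voucher) holds, i.e. F(inform_voucher). The claim follows.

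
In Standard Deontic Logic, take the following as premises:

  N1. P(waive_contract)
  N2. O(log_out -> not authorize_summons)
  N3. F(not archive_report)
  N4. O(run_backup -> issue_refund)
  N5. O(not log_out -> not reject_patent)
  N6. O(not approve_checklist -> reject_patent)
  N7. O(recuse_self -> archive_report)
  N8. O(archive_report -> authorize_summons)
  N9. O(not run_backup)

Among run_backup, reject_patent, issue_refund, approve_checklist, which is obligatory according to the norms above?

Premise 3, F(not archive_report), is equivalent to O(archive_report).
Applying K to premise 8 (O(archive_report -> authorize_summons)) and O(archive_report) yields O(authorize_summons).
The contrapositive of premise 2 (O(log_out -> not authorize_summons)) is O(authorize_summons -> not log_out), and O(authorize_summons) is already established, so O(not log_out).
With premise 5, O(not log_out -> not reject_patent), the K-axiom yields O(not reject_patent).
The contrapositive of premise 6 (O(not approve_checklist -> reject_patent)) is O(not reject_patent -> approve_checklist), and O(not reject_patent) is already established, so O(approve_checklist).
So O(approve_checklist) holds — approve_checklist is obligatory. None of the other listed options is made obligatory by any chain of premises.

approve_checklist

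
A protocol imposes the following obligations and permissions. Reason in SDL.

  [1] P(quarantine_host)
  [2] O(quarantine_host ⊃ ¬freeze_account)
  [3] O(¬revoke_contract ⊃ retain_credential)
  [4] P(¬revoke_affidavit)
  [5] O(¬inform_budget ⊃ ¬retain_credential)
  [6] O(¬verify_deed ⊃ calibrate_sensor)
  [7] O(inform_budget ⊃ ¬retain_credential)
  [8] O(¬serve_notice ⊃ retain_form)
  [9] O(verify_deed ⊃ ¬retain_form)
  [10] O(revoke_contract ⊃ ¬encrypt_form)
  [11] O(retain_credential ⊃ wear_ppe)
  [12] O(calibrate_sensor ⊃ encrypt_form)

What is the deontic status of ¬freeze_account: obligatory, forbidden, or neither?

Premise 2 is O(quarantine_host ⊃ ¬freeze_account), but O(quarantine_host) is not derivable from the premises (the permission P(quarantine_host) asserts only ¬O(¬quarantine_host), not O(quarantine_host)), so it does not yield O(¬freeze_account).
No premise or chain of K-axiom applications forces O(¬freeze_account), and none forces O(freeze_account). So ¬freeze_account is neither obligatory nor forbidden under these norms.

Neither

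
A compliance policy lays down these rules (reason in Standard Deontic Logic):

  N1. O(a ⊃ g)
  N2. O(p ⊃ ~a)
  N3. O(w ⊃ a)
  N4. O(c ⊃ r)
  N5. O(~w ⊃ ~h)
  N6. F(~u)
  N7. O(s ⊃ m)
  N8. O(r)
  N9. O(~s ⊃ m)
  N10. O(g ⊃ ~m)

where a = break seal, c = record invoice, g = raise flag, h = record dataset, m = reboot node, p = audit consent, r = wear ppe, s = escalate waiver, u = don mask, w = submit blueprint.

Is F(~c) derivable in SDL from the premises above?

No

Premise 4 is O(c ⊃ r); even if O(r) held, inferring O(c) would be affirming the consequent — invalid.
No other premise forces O(c). An ideal world satisfying every premise can still have ~c true, so F(~c) is not derivable.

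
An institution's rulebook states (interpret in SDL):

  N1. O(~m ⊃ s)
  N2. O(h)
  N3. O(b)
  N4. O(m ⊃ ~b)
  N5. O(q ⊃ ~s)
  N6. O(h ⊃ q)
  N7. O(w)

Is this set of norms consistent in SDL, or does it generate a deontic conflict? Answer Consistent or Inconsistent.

Inconsistent

Premise 3 states O(b) outright.
The contrapositive of premise 4 (O(m ⊃ ~b)) is O(b ⊃ ~m), and O(b) is already established, so O(~m).
From O(~m) and premise 1, O(~m ⊃ s), we obtain O(s).
Premise 5, O(q ⊃ ~s), contraposes to O(s ⊃ ~q); with O(s) we get O(~q).
Premise 6, O(h ⊃ q), contraposes to O(~q ⊃ ~h); with O(~q) we get O(~h).
But premise 2 directly asserts O(h).
We now have both O(~h) and O(h) — h is simultaneously obligatory and forbidden, violating the D-axiom.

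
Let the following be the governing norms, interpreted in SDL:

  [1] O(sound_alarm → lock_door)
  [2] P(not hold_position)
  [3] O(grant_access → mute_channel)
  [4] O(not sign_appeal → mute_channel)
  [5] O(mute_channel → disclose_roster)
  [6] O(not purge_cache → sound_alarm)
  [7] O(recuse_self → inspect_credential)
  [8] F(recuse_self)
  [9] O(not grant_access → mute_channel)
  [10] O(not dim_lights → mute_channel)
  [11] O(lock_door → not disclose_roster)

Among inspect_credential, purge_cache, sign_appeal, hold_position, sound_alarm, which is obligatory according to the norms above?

Premises 9 and 3 cover both cases: O(not grant_access → mute_channel) and O(grant_access → mute_channel). Since not grant_access ∨ grant_access is a tautology, O(mute_channel) follows.
Applying K to premise 5 (O(mute_channel → disclose_roster)) and O(mute_channel) yields O(disclose_roster).
Premise 11, O(lock_door → not disclose_roster), contraposes to O(disclose_roster → not lock_door); with O(disclose_roster) we get O(not lock_door).
The contrapositive of premise 1 (O(sound_alarm → lock_door)) is O(not lock_door → not sound_alarm), and O(not lock_door) is already established, so O(not sound_alarm).
Premise 6 is O(not purge_cache → sound_alarm); contrapositively O(not sound_alarm → purge_cache). Since O(not sound_alarm) holds, K gives O(purge_cache).
So O(purge_cache) holds — purge_cache is obligatory. None of the other listed options is made obligatory by any chain of premises.

purge_cache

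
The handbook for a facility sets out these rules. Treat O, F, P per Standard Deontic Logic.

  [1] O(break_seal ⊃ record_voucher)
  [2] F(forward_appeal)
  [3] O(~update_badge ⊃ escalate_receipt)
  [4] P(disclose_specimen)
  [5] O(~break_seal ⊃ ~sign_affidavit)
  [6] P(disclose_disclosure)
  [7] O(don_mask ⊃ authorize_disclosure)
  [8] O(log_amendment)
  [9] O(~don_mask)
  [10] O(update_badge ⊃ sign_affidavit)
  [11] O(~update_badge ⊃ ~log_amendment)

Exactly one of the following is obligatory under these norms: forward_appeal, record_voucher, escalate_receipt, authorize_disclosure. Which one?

Premise 8 gives O(log_amendment).
Premise 11, O(~update_badge ⊃ ~log_amendment), contraposes to O(log_amendment ⊃ update_badge); with O(log_amendment) we get O(update_badge).
With premise 10, O(update_badge ⊃ sign_affidavit), the K-axiom yields O(sign_affidavit).
Premise 5, O(~break_seal ⊃ ~sign_affidavit), contraposes to O(sign_affidavit ⊃ break_seal); with O(sign_affidavit) we get O(break_seal).
Premise 1 is O(break_seal ⊃ record_voucher); since O(break_seal), deontic closure gives O(record_voucher).
So O(record_voucher) holds — record_voucher is obligatory. None of the other listed options is made obligatory by any chain of premises.

record_voucher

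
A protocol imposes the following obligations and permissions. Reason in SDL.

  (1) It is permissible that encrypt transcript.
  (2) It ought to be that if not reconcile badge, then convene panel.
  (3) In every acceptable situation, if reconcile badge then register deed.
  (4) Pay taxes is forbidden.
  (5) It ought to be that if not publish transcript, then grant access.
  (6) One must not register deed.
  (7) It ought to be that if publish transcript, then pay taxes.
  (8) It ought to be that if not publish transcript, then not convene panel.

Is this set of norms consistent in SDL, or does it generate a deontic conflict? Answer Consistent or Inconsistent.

Inconsistent

Premise 6 is F(register_deed), i.e. O(¬register_deed).
The contrapositive of premise 3 (O(reconcile_badge → register_deed)) is O(¬register_deed → ¬reconcile_badge), and O(¬register_deed) is already established, so O(¬reconcile_badge).
With premise 2, O(¬reconcile_badge → convene_panel), the K-axiom yields O(convene_panel).
Premise 8, O(¬publish_transcript → ¬convene_panel), contraposes to O(convene_panel → publish_transcript); with O(convene_panel) we get O(publish_transcript).
Premise 7 is O(publish_transcript → pay_taxes); since O(publish_transcript), deontic closure gives O(pay_taxes).
However, F(pay_taxes) at premise 4 amounts to O(¬pay_taxes).
We now have both O(pay_taxes) and O(¬pay_taxes) — pay_taxes is simultaneously obligatory and forbidden, violating the D-axiom.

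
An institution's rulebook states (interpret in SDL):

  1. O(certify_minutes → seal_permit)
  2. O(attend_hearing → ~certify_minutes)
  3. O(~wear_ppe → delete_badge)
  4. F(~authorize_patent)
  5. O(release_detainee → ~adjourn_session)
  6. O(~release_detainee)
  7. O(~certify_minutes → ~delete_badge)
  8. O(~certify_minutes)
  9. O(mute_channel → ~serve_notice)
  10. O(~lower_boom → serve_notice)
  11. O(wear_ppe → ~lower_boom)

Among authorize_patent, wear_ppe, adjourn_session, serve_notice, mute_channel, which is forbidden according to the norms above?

Premise 8 gives O(~certify_minutes).
Applying K to premise 7 (O(~certify_minutes → ~delete_badge)) and O(~certify_minutes) yields O(~delete_badge).
Premise 3, O(~wear_ppe → delete_badge), contraposes to O(~delete_badge → wear_ppe); with O(~delete_badge) we get O(wear_ppe).
With premise 11, O(wear_ppe → ~lower_boom), the K-axiom yields O(~lower_boom).
With premise 10, O(~lower_boom → serve_notice), the K-axiom yields O(serve_notice).
Premise 9, O(mute_channel → ~serve_notice), contraposes to O(serve_notice → ~mute_channel); with O(serve_notice) we get O(~mute_channel).
So O(~mute_channel) holds, i.e. mute_channel is forbidden. None of the other listed options is forbidden under the premises.

mute_channel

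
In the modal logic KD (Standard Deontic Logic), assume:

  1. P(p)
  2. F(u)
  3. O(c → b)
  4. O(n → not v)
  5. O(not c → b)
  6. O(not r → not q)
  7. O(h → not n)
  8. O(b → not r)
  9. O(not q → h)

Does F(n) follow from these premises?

Yes

Premises 3 and 5 are O(c → b) and O(not c → b); every ideal world satisfies c or not c, so in either case b holds — hence O(b).
Applying K to premise 8 (O(b → not r)) and O(b) yields O(not r).
From O(not r) and premise 6, O(not r → not q), we obtain O(not q).
With premise 9, O(not q → h), the K-axiom yields O(h).
Applying K to premise 7 (O(h → not n)) and O(h) yields O(not n).
Premises 1, 2, 4 do not contribute to this derivation.
So O(not n) holds, i.e. F(n). The claim follows.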